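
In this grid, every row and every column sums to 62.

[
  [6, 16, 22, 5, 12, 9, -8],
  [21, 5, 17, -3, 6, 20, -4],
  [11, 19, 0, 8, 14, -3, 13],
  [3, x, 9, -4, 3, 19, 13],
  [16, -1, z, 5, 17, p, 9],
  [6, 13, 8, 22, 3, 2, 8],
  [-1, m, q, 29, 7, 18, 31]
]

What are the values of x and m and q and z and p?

The known cells in row 4 total 43, leaving 62 − 43 = 19 for the blank.
The known cells in column 2 total 71, leaving 62 − 71 = -9 for the blank.
The known cells in row 7 total 75, leaving 62 − 75 = -13 for the blank.
The known cells in column 3 total 43, leaving 62 − 43 = 19 for the blank.
The known cells in row 5 total 65, leaving 62 − 65 = -3 for the blank.

x = 19, m = -9, q = -13, z = 19, p = -3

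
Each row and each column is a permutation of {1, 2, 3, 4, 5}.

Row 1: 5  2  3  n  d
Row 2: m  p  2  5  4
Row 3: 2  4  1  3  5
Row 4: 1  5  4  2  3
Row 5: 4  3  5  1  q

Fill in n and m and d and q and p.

At (row 5, col 5): row 5 already has {1, 3, 4, 5}, so the value is 2.
For row 1, column 5: column 5 already has {2, 3, 4, 5}; that leaves 1.
For row 2, column 2: column 2 already has {2, 3, 4, 5}; that leaves 1.
At (row 1, col 4): row 1 already has {1, 2, 3, 5}, so the value is 4.
At (row 2, col 1): row 2 already has {1, 2, 4, 5}, so the value is 3.

n = 4, m = 3, d = 1, q = 2, p = 1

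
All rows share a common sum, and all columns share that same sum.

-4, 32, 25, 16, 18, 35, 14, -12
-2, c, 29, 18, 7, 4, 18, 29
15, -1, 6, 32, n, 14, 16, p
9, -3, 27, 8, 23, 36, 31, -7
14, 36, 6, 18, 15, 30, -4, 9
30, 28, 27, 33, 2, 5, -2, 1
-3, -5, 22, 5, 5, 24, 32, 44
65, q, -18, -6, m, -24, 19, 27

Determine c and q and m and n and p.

Rows 1 and 4 both sum to 124, so that's the common total.
Column 8 has -12 + 29 − 7 + 9 + 1 + 44 + 27 = 91; the blank must be 124 − 91 = 33.
Row 3 has 15 − 1 + 6 + 32 + 14 + 16 + 33 = 115; the blank must be 124 − 115 = 9.
Column 5 has 18 + 7 + 9 + 23 + 15 + 2 + 5 = 79; the blank must be 124 − 79 = 45.
Row 8 has 65 − 18 − 6 + 45 − 24 + 19 + 27 = 108; the blank must be 124 − 108 = 16.
Row 2 has -2 + 29 + 18 + 7 + 4 + 18 + 29 = 103; the blank must be 124 − 103 = 21.

c = 21, q = 16, m = 45, n = 9, p = 33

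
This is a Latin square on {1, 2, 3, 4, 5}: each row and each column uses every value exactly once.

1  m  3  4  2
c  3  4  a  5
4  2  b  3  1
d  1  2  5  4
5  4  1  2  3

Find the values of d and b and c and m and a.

d = 3, b = 5, c = 2, m = 5, a = 1

For row 1, column 2: row 1 already has {1, 2, 3, 4}; that leaves 5.
Cell (4,1): row 4 already has {1, 2, 4, 5} → 3.
For row 3, column 3: row 3 already has {1, 2, 3, 4}; that leaves 5.
At (row 2, col 1): column 1 already has {1, 3, 4, 5}, so the value is 2.
For row 2, column 4: row 2 already has {2, 3, 4, 5}; that leaves 1.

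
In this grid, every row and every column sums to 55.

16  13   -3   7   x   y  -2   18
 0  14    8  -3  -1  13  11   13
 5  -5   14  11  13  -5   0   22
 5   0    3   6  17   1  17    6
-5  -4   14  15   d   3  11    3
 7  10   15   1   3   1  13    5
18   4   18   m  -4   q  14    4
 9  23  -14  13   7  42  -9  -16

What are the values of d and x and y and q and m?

d = 18, x = 2, y = 4, q = -4, m = 5

The known cells in row 5 total 37, leaving 55 − 37 = 18 for the blank.
The known cells in column 5 total 53, leaving 55 − 53 = 2 for the blank.
The known cells in row 1 total 51, leaving 55 − 51 = 4 for the blank.
The known cells in column 6 total 59, leaving 55 − 59 = -4 for the blank.
The known cells in row 7 total 50, leaving 55 − 50 = 5 for the blank.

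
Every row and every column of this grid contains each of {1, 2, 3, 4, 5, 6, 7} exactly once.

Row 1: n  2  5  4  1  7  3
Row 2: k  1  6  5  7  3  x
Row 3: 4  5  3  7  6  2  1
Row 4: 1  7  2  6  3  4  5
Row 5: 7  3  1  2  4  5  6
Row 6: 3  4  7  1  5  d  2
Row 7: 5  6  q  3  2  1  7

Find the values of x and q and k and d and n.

x = 4, q = 4, k = 2, d = 6, n = 6

Cell (7,3): row 7 already has {1, 2, 3, 5, 6, 7} → 4.
Cell (6,6): row 6 already has {1, 2, 3, 4, 5, 7} → 6.
For row 1, column 1: row 1 already has {1, 2, 3, 4, 5, 7}; that leaves 6.
For row 2, column 1: column 1 already has {1, 3, 4, 5, 6, 7}; that leaves 2.
For row 2, column 7: row 2 already has {1, 2, 3, 5, 6, 7}; that leaves 4.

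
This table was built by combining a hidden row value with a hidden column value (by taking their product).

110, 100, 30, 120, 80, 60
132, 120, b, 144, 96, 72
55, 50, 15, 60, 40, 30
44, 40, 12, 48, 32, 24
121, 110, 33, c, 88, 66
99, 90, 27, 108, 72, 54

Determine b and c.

Each row is a constant multiple of every other row — this is a multiplication table with the headers hidden.
Row 2 is 120/100 = 6/5 times row 1, so its entry in column 3 is 30 × 6/5 = 36.
Row 5 is 110/100 = 11/10 times row 1, so its entry in column 4 is 120 × 11/10 = 132.

b = 36, c = 132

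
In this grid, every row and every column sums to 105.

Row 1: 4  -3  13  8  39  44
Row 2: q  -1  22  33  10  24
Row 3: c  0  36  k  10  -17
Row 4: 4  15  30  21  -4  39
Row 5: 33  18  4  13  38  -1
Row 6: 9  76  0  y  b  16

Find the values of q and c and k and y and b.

q = 17, c = 38, k = 38, y = -8, b = 12

Column 5 has 39 + 10 + 10 − 4 + 38 = 93; the blank must be 105 − 93 = 12.
Row 6 has 9 + 76 + 0 + 12 + 16 = 113; the blank must be 105 − 113 = -8.
Column 4 has 8 + 33 + 21 + 13 − 8 = 67; the blank must be 105 − 67 = 38.
Row 3 has 0 + 36 + 38 + 10 − 17 = 67; the blank must be 105 − 67 = 38.
Row 2 has -1 + 22 + 33 + 10 + 24 = 88; the blank must be 105 − 88 = 17.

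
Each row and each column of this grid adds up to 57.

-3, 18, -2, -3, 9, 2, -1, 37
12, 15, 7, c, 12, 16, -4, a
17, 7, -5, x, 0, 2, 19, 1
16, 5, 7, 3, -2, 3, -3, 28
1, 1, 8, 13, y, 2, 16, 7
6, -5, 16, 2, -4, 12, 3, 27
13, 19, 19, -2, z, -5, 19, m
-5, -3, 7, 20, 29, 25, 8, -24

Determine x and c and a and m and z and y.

x = 16, c = 8, a = -9, m = -10, z = 4, y = 9

Row 5 has 1 + 1 + 8 + 13 + 2 + 16 + 7 = 48; the blank must be 57 − 48 = 9.
Column 5 has 9 + 12 + 0 − 2 + 9 − 4 + 29 = 53; the blank must be 57 − 53 = 4.
Row 3 has 17 + 7 − 5 + 0 + 2 + 19 + 1 = 41; the blank must be 57 − 41 = 16.
Row 7 has 13 + 19 + 19 − 2 + 4 − 5 + 19 = 67; the blank must be 57 − 67 = -10.
Column 8 has 37 + 1 + 28 + 7 + 27 − 10 − 24 = 66; the blank must be 57 − 66 = -9.
Row 2 has 12 + 15 + 7 + 12 + 16 − 4 − 9 = 49; the blank must be 57 − 49 = 8.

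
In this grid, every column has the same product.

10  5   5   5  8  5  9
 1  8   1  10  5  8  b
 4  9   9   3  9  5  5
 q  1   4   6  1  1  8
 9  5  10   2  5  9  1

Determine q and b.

q = 5, b = 5

Columns 4 and 6 each multiply to 1800, so every column has product 1800.
Column 1: 10×1×4×9 = 360, so the missing entry is 1800 ÷ 360 = 5.
Column 7: 9×5×8×1 = 360, so the missing entry is 1800 ÷ 360 = 5.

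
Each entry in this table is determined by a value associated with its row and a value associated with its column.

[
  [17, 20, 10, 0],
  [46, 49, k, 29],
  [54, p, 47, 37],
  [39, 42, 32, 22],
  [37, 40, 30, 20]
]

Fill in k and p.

The difference between any two rows is the same in every column — this is an addition table with the headers hidden.
Row 2 minus row 1 is 29 − 0 = 29, so its entry in column 3 is 10 + 29 = 39.
Row 3 minus row 1 is 37 − 0 = 37, so its entry in column 2 is 20 + 37 = 57.

k = 39, p = 57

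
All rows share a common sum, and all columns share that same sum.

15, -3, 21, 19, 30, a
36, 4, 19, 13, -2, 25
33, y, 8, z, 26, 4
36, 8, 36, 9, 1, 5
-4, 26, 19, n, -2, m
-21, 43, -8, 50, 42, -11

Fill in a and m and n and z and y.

a = 13, m = 59, n = -3, z = 7, y = 17

Rows 2 and 4 both sum to 95, so that's the common total.
Column 2 has -3 + 4 + 8 + 26 + 43 = 78; the blank must be 95 − 78 = 17.
Row 3 has 33 + 17 + 8 + 26 + 4 = 88; the blank must be 95 − 88 = 7.
Column 4 has 19 + 13 + 7 + 9 + 50 = 98; the blank must be 95 − 98 = -3.
Row 5 has -4 + 26 + 19 − 3 − 2 = 36; the blank must be 95 − 36 = 59.
Row 1 has 15 − 3 + 21 + 19 + 30 = 82; the blank must be 95 − 82 = 13.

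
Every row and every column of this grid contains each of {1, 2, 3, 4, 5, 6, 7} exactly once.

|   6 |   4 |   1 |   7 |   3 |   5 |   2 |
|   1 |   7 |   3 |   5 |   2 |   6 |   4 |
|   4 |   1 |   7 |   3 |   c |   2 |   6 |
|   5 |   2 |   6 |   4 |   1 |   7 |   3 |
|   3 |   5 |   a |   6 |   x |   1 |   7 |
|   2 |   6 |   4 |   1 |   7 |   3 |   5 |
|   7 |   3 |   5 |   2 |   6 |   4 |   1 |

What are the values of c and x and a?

c = 5, x = 4, a = 2

For row 3, column 5: row 3 already has {1, 2, 3, 4, 6, 7}; that leaves 5.
At (row 5, col 5): column 5 already has {1, 2, 3, 5, 6, 7}, so the value is 4.
At (row 5, col 3): row 5 already has {1, 3, 4, 5, 6, 7}, so the value is 2.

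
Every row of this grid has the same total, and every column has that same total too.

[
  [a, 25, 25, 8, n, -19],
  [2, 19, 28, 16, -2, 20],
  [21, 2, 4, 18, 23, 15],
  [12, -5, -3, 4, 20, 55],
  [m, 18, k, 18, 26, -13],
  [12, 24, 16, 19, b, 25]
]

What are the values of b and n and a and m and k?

Rows 2 and 3 both sum to 83, so that's the common total.
Row 6 has 12 + 24 + 16 + 19 + 25 = 96; the blank must be 83 − 96 = -13.
Column 5 has -2 + 23 + 20 + 26 − 13 = 54; the blank must be 83 − 54 = 29.
Row 1 has 25 + 25 + 8 + 29 − 19 = 68; the blank must be 83 − 68 = 15.
Column 1 has 15 + 2 + 21 + 12 + 12 = 62; the blank must be 83 − 62 = 21.
Row 5 has 21 + 18 + 18 + 26 − 13 = 70; the blank must be 83 − 70 = 13.

b = -13, n = 29, a = 15, m = 21, k = 13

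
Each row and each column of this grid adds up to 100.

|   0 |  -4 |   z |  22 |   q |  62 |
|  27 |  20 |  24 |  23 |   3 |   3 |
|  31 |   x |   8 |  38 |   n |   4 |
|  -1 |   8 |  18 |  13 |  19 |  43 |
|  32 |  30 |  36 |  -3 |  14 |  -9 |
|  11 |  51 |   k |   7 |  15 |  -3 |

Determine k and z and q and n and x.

k = 19, z = -5, q = 25, n = 24, x = -5

Column 2: -4 + 20 + 8 + 30 + 51 = 105, so its missing entry is 100 − 105 = -5.
Row 3: 31 − 5 + 8 + 38 + 4 = 76, so its missing entry is 100 − 76 = 24.
Column 5: 3 + 24 + 19 + 14 + 15 = 75, so its missing entry is 100 − 75 = 25.
Row 1: 0 − 4 + 22 + 25 + 62 = 105, so its missing entry is 100 − 105 = -5.
Row 6: 11 + 51 + 7 + 15 − 3 = 81, so its missing entry is 100 − 81 = 19.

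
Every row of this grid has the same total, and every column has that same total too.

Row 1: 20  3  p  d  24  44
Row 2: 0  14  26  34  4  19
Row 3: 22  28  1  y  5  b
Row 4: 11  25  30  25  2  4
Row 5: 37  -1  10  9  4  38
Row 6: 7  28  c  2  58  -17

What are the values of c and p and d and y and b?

Rows 2 and 4 both sum to 97, so that's the common total.
Column 6 has 44 + 19 + 4 + 38 − 17 = 88; the blank must be 97 − 88 = 9.
Row 3 has 22 + 28 + 1 + 5 + 9 = 65; the blank must be 97 − 65 = 32.
Column 4 has 34 + 32 + 25 + 9 + 2 = 102; the blank must be 97 − 102 = -5.
Row 1 has 20 + 3 − 5 + 24 + 44 = 86; the blank must be 97 − 86 = 11.
Row 6 has 7 + 28 + 2 + 58 − 17 = 78; the blank must be 97 − 78 = 19.

c = 19, p = 11, d = -5, y = 32, b = 9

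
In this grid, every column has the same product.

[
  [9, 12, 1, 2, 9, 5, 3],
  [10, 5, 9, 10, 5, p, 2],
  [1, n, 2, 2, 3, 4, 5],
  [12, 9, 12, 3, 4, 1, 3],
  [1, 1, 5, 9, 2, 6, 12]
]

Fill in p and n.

p = 9, n = 2

Columns 1 and 7 each multiply to 1080, so every column has product 1080.
Column 6: 5×4×1×6 = 120, so the missing entry is 1080 ÷ 120 = 9.
Column 2: 12×5×9×1 = 540, so the missing entry is 1080 ÷ 540 = 2.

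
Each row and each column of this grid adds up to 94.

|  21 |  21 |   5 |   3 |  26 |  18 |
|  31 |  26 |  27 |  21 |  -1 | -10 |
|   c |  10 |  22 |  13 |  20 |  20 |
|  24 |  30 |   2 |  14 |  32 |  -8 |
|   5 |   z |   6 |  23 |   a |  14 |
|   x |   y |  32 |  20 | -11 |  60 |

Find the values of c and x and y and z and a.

c = 9, x = 4, y = -11, z = 18, a = 28

The known cells in column 5 total 66, leaving 94 − 66 = 28 for the blank.
The known cells in row 3 total 85, leaving 94 − 85 = 9 for the blank.
The known cells in column 1 total 90, leaving 94 − 90 = 4 for the blank.
The known cells in row 6 total 105, leaving 94 − 105 = -11 for the blank.
The known cells in row 5 total 76, leaving 94 − 76 = 18 for the blank.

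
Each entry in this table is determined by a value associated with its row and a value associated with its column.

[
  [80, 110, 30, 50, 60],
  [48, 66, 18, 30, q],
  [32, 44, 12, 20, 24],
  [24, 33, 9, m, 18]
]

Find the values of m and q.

m = 15, q = 36

Each row is a constant multiple of every other row — this is a multiplication table with the headers hidden.
Row 4 is 24/80 = 3/10 times row 1, so its entry in column 4 is 50 × 3/10 = 15.
Row 2 is 48/80 = 3/5 times row 1, so its entry in column 5 is 60 × 3/5 = 36.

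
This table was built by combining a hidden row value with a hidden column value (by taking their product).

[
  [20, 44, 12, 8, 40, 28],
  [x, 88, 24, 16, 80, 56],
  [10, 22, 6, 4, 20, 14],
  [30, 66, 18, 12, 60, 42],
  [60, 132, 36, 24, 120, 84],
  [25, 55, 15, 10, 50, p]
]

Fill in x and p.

x = 40, p = 35

Each row is a constant multiple of every other row — this is a multiplication table with the headers hidden.
Row 2 is 16/8 = 2/1 times row 1, so its entry in column 1 is 20 × 2/1 = 40.
Row 6 is 10/8 = 5/4 times row 1, so its entry in column 6 is 28 × 5/4 = 35.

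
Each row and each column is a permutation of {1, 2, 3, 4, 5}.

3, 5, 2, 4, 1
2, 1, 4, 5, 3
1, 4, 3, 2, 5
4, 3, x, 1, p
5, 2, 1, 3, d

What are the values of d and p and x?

Cell (5,5): row 5 already has {1, 2, 3, 5} → 4.
At (row 4, col 3): column 3 already has {1, 2, 3, 4}, so the value is 5.
For row 4, column 5: row 4 already has {1, 3, 4, 5}; that leaves 2.

d = 4, p = 2, x = 5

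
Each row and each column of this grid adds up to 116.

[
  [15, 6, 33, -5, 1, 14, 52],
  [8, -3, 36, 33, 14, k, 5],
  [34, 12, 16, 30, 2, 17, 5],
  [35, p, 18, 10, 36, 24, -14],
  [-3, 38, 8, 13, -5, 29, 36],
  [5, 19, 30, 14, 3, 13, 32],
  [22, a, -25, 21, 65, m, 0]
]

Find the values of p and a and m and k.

Row 4 has 35 + 18 + 10 + 36 + 24 − 14 = 109; the blank must be 116 − 109 = 7.
Column 2 has 6 − 3 + 12 + 7 + 38 + 19 = 79; the blank must be 116 − 79 = 37.
Row 7 has 22 + 37 − 25 + 21 + 65 + 0 = 120; the blank must be 116 − 120 = -4.
Row 2 has 8 − 3 + 36 + 33 + 14 + 5 = 93; the blank must be 116 − 93 = 23.

p = 7, a = 37, m = -4, k = 23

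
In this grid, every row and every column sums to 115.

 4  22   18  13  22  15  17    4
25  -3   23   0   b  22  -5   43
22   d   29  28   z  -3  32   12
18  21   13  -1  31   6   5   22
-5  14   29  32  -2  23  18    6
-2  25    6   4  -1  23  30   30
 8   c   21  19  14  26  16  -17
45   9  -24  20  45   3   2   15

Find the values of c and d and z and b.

c = 28, d = -1, z = -4, b = 10

The known cells in row 7 total 87, leaving 115 − 87 = 28 for the blank.
The known cells in column 2 total 116, leaving 115 − 116 = -1 for the blank.
The known cells in row 3 total 119, leaving 115 − 119 = -4 for the blank.
The known cells in row 2 total 105, leaving 115 − 105 = 10 for the blank.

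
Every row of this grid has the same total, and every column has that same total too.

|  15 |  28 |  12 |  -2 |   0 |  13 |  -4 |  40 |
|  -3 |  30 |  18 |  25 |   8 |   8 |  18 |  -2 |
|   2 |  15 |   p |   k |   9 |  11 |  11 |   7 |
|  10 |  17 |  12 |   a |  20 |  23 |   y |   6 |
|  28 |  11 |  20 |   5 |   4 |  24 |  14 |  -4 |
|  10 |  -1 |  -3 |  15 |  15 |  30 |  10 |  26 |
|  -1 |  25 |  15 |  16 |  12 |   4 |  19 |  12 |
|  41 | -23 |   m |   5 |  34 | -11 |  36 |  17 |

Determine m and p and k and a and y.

Rows 1 and 2 both sum to 102, so that's the common total.
Row 8 has 41 − 23 + 5 + 34 − 11 + 36 + 17 = 99; the blank must be 102 − 99 = 3.
Column 3 has 12 + 18 + 12 + 20 − 3 + 15 + 3 = 77; the blank must be 102 − 77 = 25.
Row 3 has 2 + 15 + 25 + 9 + 11 + 11 + 7 = 80; the blank must be 102 − 80 = 22.
Column 4 has -2 + 25 + 22 + 5 + 15 + 16 + 5 = 86; the blank must be 102 − 86 = 16.
Row 4 has 10 + 17 + 12 + 16 + 20 + 23 + 6 = 104; the blank must be 102 − 104 = -2.

m = 3, p = 25, k = 22, a = 16, y = -2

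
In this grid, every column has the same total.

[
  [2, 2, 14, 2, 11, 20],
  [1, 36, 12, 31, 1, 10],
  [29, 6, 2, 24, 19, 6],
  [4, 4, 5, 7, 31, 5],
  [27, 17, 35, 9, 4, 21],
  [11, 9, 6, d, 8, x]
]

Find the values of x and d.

x = 12, d = 1

Columns 3 and 5 both add up to 74, so every column sums to 74.
Column 6: 20 + 10 + 6 + 5 + 21 = 62, so the missing entry is 74 − 62 = 12.
Column 4: 2 + 31 + 24 + 7 + 9 = 73, so the missing entry is 74 − 73 = 1.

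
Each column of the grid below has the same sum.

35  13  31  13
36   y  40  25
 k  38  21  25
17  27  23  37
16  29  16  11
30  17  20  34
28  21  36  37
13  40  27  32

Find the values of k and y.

Columns 3 and 4 both add up to 214, so every column sums to 214.
Column 1: 35 + 36 + 17 + 16 + 30 + 28 + 13 = 175, so the missing entry is 214 − 175 = 39.
Column 2: 13 + 38 + 27 + 29 + 17 + 21 + 40 = 185, so the missing entry is 214 − 185 = 29.

k = 39, y = 29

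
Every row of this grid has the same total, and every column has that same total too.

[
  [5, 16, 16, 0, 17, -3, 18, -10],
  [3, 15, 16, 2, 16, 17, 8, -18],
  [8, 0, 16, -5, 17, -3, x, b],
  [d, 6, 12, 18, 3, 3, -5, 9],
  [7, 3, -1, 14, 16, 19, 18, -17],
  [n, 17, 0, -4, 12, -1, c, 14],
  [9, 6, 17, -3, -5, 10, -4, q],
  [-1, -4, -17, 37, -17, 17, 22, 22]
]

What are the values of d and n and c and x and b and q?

Rows 1 and 2 both sum to 59, so that's the common total.
The known cells in row 4 total 46, leaving 59 − 46 = 13 for the blank.
The known cells in row 7 total 30, leaving 59 − 30 = 29 for the blank.
The known cells in column 8 total 29, leaving 59 − 29 = 30 for the blank.
The known cells in column 1 total 44, leaving 59 − 44 = 15 for the blank.
The known cells in row 6 total 53, leaving 59 − 53 = 6 for the blank.
The known cells in row 3 total 63, leaving 59 − 63 = -4 for the blank.

d = 13, n = 15, c = 6, x = -4, b = 30, q = 29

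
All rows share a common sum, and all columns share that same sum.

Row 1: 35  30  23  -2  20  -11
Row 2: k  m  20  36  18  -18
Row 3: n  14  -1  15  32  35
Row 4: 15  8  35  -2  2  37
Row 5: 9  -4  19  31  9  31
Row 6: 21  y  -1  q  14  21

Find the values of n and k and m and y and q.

Rows 1 and 4 both sum to 95, so that's the common total.
The known cells in column 4 total 78, leaving 95 − 78 = 17 for the blank.
The known cells in row 3 total 95, leaving 95 − 95 = 0 for the blank.
The known cells in row 6 total 72, leaving 95 − 72 = 23 for the blank.
The known cells in column 2 total 71, leaving 95 − 71 = 24 for the blank.
The known cells in row 2 total 80, leaving 95 − 80 = 15 for the blank.

n = 0, k = 15, m = 24, y = 23, q = 17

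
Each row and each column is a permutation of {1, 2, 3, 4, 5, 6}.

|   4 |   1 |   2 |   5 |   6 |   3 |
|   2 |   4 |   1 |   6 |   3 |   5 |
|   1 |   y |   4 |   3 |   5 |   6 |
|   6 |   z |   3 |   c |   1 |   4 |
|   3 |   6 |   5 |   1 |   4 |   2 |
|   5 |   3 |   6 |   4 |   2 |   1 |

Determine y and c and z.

y = 2, c = 2, z = 5

At (row 4, col 4): column 4 already has {1, 3, 4, 5, 6}, so the value is 2.
At (row 4, col 2): row 4 already has {1, 2, 3, 4, 6}, so the value is 5.
Cell (3,2): row 3 already has {1, 3, 4, 5, 6} → 2.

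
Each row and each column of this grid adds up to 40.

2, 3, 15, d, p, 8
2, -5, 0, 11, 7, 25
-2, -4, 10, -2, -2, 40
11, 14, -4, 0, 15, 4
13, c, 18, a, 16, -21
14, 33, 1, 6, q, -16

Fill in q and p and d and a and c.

q = 2, p = 2, d = 10, a = 15, c = -1

Row 6 has 14 + 33 + 1 + 6 − 16 = 38; the blank must be 40 − 38 = 2.
Column 5 has 7 − 2 + 15 + 16 + 2 = 38; the blank must be 40 − 38 = 2.
Row 1 has 2 + 3 + 15 + 2 + 8 = 30; the blank must be 40 − 30 = 10.
Column 4 has 10 + 11 − 2 + 0 + 6 = 25; the blank must be 40 − 25 = 15.
Row 5 has 13 + 18 + 15 + 16 − 21 = 41; the blank must be 40 − 41 = -1.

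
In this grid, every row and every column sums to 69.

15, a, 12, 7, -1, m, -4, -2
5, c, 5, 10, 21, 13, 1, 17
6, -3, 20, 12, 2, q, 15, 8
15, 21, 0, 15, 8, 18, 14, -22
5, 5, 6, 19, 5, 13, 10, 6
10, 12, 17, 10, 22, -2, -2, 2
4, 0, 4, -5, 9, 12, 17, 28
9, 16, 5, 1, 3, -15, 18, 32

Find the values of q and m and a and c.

q = 9, m = 21, a = 21, c = -3

The known cells in row 2 total 72, leaving 69 − 72 = -3 for the blank.
The known cells in column 2 total 48, leaving 69 − 48 = 21 for the blank.
The known cells in row 3 total 60, leaving 69 − 60 = 9 for the blank.
The known cells in row 1 total 48, leaving 69 − 48 = 21 for the blank.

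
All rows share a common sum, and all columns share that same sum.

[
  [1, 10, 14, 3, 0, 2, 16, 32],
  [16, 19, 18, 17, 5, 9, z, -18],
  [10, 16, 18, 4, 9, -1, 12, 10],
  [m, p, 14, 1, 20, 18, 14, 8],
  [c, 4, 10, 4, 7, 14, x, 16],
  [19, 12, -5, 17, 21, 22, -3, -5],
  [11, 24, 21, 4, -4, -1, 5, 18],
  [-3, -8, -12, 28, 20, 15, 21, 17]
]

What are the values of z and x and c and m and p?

z = 12, x = 1, c = 22, m = 2, p = 1

Rows 1 and 3 both sum to 78, so that's the common total.
The known cells in column 2 total 77, leaving 78 − 77 = 1 for the blank.
The known cells in row 4 total 76, leaving 78 − 76 = 2 for the blank.
The known cells in column 1 total 56, leaving 78 − 56 = 22 for the blank.
The known cells in row 5 total 77, leaving 78 − 77 = 1 for the blank.
The known cells in row 2 total 66, leaving 78 − 66 = 12 for the blank.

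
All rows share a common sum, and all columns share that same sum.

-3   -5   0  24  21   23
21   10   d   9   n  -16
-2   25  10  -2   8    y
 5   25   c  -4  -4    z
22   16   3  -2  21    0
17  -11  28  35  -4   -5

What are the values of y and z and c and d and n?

Rows 1 and 5 both sum to 60, so that's the common total.
The known cells in column 5 total 42, leaving 60 − 42 = 18 for the blank.
The known cells in row 2 total 42, leaving 60 − 42 = 18 for the blank.
The known cells in column 3 total 59, leaving 60 − 59 = 1 for the blank.
The known cells in row 3 total 39, leaving 60 − 39 = 21 for the blank.
The known cells in row 4 total 23, leaving 60 − 23 = 37 for the blank.

y = 21, z = 37, c = 1, d = 18, n = 18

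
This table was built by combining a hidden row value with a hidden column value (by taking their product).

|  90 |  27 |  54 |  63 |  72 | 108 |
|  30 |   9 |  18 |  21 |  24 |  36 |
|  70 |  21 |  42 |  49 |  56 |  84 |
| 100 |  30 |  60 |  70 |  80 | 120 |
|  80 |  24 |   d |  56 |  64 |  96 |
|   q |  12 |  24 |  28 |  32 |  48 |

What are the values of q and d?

q = 40, d = 48

Each row is a constant multiple of every other row — this is a multiplication table with the headers hidden.
Row 6 is 32/72 = 4/9 times row 1, so its entry in column 1 is 90 × 4/9 = 40.
Row 5 is 64/72 = 8/9 times row 1, so its entry in column 3 is 54 × 8/9 = 48.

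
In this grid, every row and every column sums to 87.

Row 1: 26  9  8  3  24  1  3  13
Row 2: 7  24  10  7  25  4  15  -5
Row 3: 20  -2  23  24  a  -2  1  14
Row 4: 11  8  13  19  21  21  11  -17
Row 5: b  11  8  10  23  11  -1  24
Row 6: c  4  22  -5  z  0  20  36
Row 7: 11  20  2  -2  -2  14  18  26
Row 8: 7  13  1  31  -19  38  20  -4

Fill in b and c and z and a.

b = 1, c = 4, z = 6, a = 9

Row 5: 11 + 8 + 10 + 23 + 11 − 1 + 24 = 86, so its missing entry is 87 − 86 = 1.
Column 1: 26 + 7 + 20 + 11 + 1 + 11 + 7 = 83, so its missing entry is 87 − 83 = 4.
Row 6: 4 + 4 + 22 − 5 + 0 + 20 + 36 = 81, so its missing entry is 87 − 81 = 6.
Row 3: 20 − 2 + 23 + 24 − 2 + 1 + 14 = 78, so its missing entry is 87 − 78 = 9.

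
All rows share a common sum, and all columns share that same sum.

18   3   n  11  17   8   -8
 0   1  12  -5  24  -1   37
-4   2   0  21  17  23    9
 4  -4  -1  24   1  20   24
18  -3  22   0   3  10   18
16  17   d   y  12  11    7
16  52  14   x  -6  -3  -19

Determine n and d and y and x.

n = 19, d = 2, y = 3, x = 14

Rows 2 and 3 both sum to 68, so that's the common total.
Row 1 has 18 + 3 + 11 + 17 + 8 − 8 = 49; the blank must be 68 − 49 = 19.
Row 7 has 16 + 52 + 14 − 6 − 3 − 19 = 54; the blank must be 68 − 54 = 14.
Column 4 has 11 − 5 + 21 + 24 + 0 + 14 = 65; the blank must be 68 − 65 = 3.
Row 6 has 16 + 17 + 3 + 12 + 11 + 7 = 66; the blank must be 68 − 66 = 2.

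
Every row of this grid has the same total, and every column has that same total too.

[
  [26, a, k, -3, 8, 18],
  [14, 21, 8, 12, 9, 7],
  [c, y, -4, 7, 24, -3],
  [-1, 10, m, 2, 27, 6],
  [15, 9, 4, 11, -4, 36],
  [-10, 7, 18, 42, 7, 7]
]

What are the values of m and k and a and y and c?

m = 27, k = 18, a = 4, y = 20, c = 27

Rows 2 and 5 both sum to 71, so that's the common total.
Column 1 has 26 + 14 − 1 + 15 − 10 = 44; the blank must be 71 − 44 = 27.
Row 3 has 27 − 4 + 7 + 24 − 3 = 51; the blank must be 71 − 51 = 20.
Column 2 has 21 + 20 + 10 + 9 + 7 = 67; the blank must be 71 − 67 = 4.
Row 1 has 26 + 4 − 3 + 8 + 18 = 53; the blank must be 71 − 53 = 18.
Row 4 has -1 + 10 + 2 + 27 + 6 = 44; the blank must be 71 − 44 = 27.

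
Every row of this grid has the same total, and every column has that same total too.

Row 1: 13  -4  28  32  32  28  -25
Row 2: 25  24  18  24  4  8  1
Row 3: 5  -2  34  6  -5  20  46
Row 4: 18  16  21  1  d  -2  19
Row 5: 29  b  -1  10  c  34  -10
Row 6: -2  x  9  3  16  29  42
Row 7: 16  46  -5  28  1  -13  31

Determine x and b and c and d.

x = 7, b = 17, c = 25, d = 31

Rows 1 and 2 both sum to 104, so that's the common total.
Row 6: -2 + 9 + 3 + 16 + 29 + 42 = 97, so its missing entry is 104 − 97 = 7.
Column 2: -4 + 24 − 2 + 16 + 7 + 46 = 87, so its missing entry is 104 − 87 = 17.
Row 5: 29 + 17 − 1 + 10 + 34 − 10 = 79, so its missing entry is 104 − 79 = 25.
Row 4: 18 + 16 + 21 + 1 − 2 + 19 = 73, so its missing entry is 104 − 73 = 31.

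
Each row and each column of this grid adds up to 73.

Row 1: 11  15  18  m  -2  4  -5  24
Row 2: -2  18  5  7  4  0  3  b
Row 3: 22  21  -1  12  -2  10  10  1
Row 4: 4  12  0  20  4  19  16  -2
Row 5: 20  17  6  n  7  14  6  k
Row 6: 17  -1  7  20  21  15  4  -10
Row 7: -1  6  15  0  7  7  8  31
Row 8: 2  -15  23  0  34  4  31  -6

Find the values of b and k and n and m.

The known cells in row 2 total 35, leaving 73 − 35 = 38 for the blank.
The known cells in row 1 total 65, leaving 73 − 65 = 8 for the blank.
The known cells in column 8 total 76, leaving 73 − 76 = -3 for the blank.
The known cells in row 5 total 67, leaving 73 − 67 = 6 for the blank.

b = 38, k = -3, n = 6, m = 8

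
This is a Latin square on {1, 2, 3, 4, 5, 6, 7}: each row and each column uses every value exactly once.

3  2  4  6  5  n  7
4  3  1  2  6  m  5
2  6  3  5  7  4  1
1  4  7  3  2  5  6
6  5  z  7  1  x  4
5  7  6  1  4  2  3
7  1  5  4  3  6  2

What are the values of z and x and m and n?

At (row 1, col 6): row 1 already has {2, 3, 4, 5, 6, 7}, so the value is 1.
Cell (5,3): column 3 already has {1, 3, 4, 5, 6, 7} → 2.
Cell (5,6): row 5 already has {1, 2, 4, 5, 6, 7} → 3.
For row 2, column 6: row 2 already has {1, 2, 3, 4, 5, 6}; that leaves 7.

z = 2, x = 3, m = 7, n = 1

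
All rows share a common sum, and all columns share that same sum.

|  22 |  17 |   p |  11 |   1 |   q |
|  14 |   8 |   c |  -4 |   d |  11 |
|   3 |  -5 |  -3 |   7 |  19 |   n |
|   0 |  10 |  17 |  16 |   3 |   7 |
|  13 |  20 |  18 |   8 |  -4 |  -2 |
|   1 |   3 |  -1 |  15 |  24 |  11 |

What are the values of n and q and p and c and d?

n = 32, q = -6, p = 8, c = 14, d = 10

Rows 4 and 5 both sum to 53, so that's the common total.
Column 5 has 1 + 19 + 3 − 4 + 24 = 43; the blank must be 53 − 43 = 10.
Row 2 has 14 + 8 − 4 + 10 + 11 = 39; the blank must be 53 − 39 = 14.
Column 3 has 14 − 3 + 17 + 18 − 1 = 45; the blank must be 53 − 45 = 8.
Row 1 has 22 + 17 + 8 + 11 + 1 = 59; the blank must be 53 − 59 = -6.
Row 3 has 3 − 5 − 3 + 7 + 19 = 21; the blank must be 53 − 21 = 32.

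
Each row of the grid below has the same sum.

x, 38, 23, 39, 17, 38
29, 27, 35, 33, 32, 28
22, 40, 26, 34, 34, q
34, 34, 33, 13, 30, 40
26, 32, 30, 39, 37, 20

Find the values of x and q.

Rows 4 and 5 both add up to 184, so every row sums to 184.
Row 1: 38 + 23 + 39 + 17 + 38 = 155, so the missing entry is 184 − 155 = 29.
Row 3: 22 + 40 + 26 + 34 + 34 = 156, so the missing entry is 184 − 156 = 28.

x = 29, q = 28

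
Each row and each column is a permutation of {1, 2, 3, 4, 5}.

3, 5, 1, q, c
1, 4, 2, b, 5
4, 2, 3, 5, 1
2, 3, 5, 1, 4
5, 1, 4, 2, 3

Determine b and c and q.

Cell (2,4): row 2 already has {1, 2, 4, 5} → 3.
At (row 1, col 4): column 4 already has {1, 2, 3, 5}, so the value is 4.
At (row 1, col 5): row 1 already has {1, 3, 4, 5}, so the value is 2.

b = 3, c = 2, q = 4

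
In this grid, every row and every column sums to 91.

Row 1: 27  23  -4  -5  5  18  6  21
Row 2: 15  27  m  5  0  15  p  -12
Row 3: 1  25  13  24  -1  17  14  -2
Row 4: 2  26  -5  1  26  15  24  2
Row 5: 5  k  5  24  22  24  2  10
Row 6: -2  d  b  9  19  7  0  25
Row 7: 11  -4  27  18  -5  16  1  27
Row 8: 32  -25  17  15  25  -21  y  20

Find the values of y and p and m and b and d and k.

Row 8: 32 − 25 + 17 + 15 + 25 − 21 + 20 = 63, so its missing entry is 91 − 63 = 28.
Column 7: 6 + 14 + 24 + 2 + 0 + 1 + 28 = 75, so its missing entry is 91 − 75 = 16.
Row 2: 15 + 27 + 5 + 0 + 15 + 16 − 12 = 66, so its missing entry is 91 − 66 = 25.
Row 5: 5 + 5 + 24 + 22 + 24 + 2 + 10 = 92, so its missing entry is 91 − 92 = -1.
Column 2: 23 + 27 + 25 + 26 − 1 − 4 − 25 = 71, so its missing entry is 91 − 71 = 20.
Row 6: -2 + 20 + 9 + 19 + 7 + 0 + 25 = 78, so its missing entry is 91 − 78 = 13.

y = 28, p = 16, m = 25, b = 13, d = 20, k = -1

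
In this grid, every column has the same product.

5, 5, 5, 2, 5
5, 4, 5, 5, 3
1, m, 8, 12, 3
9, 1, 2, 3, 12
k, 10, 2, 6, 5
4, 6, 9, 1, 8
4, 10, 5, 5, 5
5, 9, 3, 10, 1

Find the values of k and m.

Columns 3 and 5 each multiply to 108000, so every column has product 108000.
Column 1: 5×5×1×9×4×4×5 = 18000, so the missing entry is 108000 ÷ 18000 = 6.
Column 2: 5×4×1×10×6×10×9 = 108000, so the missing entry is 108000 ÷ 108000 = 1.

k = 6, m = 1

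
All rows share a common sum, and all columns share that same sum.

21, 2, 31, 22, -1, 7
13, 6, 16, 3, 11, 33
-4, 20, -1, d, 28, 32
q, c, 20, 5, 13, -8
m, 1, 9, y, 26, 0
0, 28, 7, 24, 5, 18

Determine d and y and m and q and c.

d = 7, y = 21, m = 25, q = 27, c = 25

Rows 1 and 2 both sum to 82, so that's the common total.
Column 2 has 2 + 6 + 20 + 1 + 28 = 57; the blank must be 82 − 57 = 25.
Row 4 has 25 + 20 + 5 + 13 − 8 = 55; the blank must be 82 − 55 = 27.
Column 1 has 21 + 13 − 4 + 27 + 0 = 57; the blank must be 82 − 57 = 25.
Row 5 has 25 + 1 + 9 + 26 + 0 = 61; the blank must be 82 − 61 = 21.
Row 3 has -4 + 20 − 1 + 28 + 32 = 75; the blank must be 82 − 75 = 7.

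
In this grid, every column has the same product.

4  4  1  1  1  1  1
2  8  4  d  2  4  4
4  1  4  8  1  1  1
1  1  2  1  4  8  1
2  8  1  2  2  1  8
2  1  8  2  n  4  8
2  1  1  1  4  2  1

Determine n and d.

n = 4, d = 8

Columns 3 and 7 each multiply to 256, so every column has product 256.
Column 5: 1×2×1×4×2×4 = 64, so the missing entry is 256 ÷ 64 = 4.
Column 4: 1×8×1×2×2×1 = 32, so the missing entry is 256 ÷ 32 = 8.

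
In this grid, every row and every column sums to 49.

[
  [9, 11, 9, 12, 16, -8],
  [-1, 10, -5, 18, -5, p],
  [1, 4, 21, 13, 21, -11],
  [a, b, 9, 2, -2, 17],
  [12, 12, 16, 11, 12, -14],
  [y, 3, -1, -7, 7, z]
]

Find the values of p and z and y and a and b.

The known cells in row 2 total 17, leaving 49 − 17 = 32 for the blank.
The known cells in column 6 total 16, leaving 49 − 16 = 33 for the blank.
The known cells in column 2 total 40, leaving 49 − 40 = 9 for the blank.
The known cells in row 4 total 35, leaving 49 − 35 = 14 for the blank.
The known cells in row 6 total 35, leaving 49 − 35 = 14 for the blank.

p = 32, z = 33, y = 14, a = 14, b = 9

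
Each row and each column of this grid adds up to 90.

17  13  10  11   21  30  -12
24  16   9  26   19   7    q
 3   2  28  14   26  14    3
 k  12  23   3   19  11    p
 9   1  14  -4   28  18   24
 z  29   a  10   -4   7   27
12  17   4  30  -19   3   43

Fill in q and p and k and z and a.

q = -11, p = 16, k = 6, z = 19, a = 2

The known cells in row 2 total 101, leaving 90 − 101 = -11 for the blank.
The known cells in column 7 total 74, leaving 90 − 74 = 16 for the blank.
The known cells in row 4 total 84, leaving 90 − 84 = 6 for the blank.
The known cells in column 1 total 71, leaving 90 − 71 = 19 for the blank.
The known cells in row 6 total 88, leaving 90 − 88 = 2 for the blank.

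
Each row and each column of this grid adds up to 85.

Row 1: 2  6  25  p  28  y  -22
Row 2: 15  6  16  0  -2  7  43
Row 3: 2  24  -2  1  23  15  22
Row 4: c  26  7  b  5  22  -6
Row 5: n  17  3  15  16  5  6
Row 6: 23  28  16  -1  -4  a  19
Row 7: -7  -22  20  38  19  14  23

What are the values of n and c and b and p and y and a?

Row 5: 17 + 3 + 15 + 16 + 5 + 6 = 62, so its missing entry is 85 − 62 = 23.
Row 6: 23 + 28 + 16 − 1 − 4 + 19 = 81, so its missing entry is 85 − 81 = 4.
Column 1: 2 + 15 + 2 + 23 + 23 − 7 = 58, so its missing entry is 85 − 58 = 27.
Row 4: 27 + 26 + 7 + 5 + 22 − 6 = 81, so its missing entry is 85 − 81 = 4.
Column 4: 0 + 1 + 4 + 15 − 1 + 38 = 57, so its missing entry is 85 − 57 = 28.
Row 1: 2 + 6 + 25 + 28 + 28 − 22 = 67, so its missing entry is 85 − 67 = 18.

n = 23, c = 27, b = 4, p = 28, y = 18, a = 4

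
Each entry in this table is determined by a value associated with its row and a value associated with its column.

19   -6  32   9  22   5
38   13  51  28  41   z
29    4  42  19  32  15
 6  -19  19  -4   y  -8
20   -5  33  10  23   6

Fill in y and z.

y = 9, z = 24

The difference between any two rows is the same in every column — this is an addition table with the headers hidden.
Row 4 minus row 1 is -4 − 9 = -13, so its entry in column 5 is 22 + (-13) = 9.
Row 2 minus row 1 is 28 − 9 = 19, so its entry in column 6 is 5 + 19 = 24.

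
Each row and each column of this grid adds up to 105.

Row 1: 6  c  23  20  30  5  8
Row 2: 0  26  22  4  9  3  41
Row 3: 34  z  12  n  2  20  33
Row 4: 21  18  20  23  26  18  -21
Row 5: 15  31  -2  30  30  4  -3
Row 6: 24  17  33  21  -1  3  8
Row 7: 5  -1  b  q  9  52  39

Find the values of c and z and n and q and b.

c = 13, z = 1, n = 3, q = 4, b = -3

Row 1: 6 + 23 + 20 + 30 + 5 + 8 = 92, so its missing entry is 105 − 92 = 13.
Column 3: 23 + 22 + 12 + 20 − 2 + 33 = 108, so its missing entry is 105 − 108 = -3.
Column 2: 13 + 26 + 18 + 31 + 17 − 1 = 104, so its missing entry is 105 − 104 = 1.
Row 3: 34 + 1 + 12 + 2 + 20 + 33 = 102, so its missing entry is 105 − 102 = 3.
Row 7: 5 − 1 − 3 + 9 + 52 + 39 = 101, so its missing entry is 105 − 101 = 4.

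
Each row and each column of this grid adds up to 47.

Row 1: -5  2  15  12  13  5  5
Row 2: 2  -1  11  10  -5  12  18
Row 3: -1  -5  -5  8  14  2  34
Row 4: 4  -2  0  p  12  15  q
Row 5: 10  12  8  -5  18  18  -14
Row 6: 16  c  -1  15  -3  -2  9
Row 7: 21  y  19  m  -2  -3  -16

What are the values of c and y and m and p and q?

c = 13, y = 28, m = 0, p = 7, q = 11

Row 6: 16 − 1 + 15 − 3 − 2 + 9 = 34, so its missing entry is 47 − 34 = 13.
Column 2: 2 − 1 − 5 − 2 + 12 + 13 = 19, so its missing entry is 47 − 19 = 28.
Column 7: 5 + 18 + 34 − 14 + 9 − 16 = 36, so its missing entry is 47 − 36 = 11.
Row 4: 4 − 2 + 0 + 12 + 15 + 11 = 40, so its missing entry is 47 − 40 = 7.
Row 7: 21 + 28 + 19 − 2 − 3 − 16 = 47, so its missing entry is 47 − 47 = 0.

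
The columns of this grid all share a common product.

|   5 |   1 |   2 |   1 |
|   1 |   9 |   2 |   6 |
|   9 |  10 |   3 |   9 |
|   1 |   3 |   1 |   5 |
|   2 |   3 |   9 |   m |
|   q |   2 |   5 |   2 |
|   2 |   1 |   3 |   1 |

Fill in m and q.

m = 3, q = 9

Columns 2 and 3 each multiply to 1620, so every column has product 1620.
Column 4: 1×6×9×5×2×1 = 540, so the missing entry is 1620 ÷ 540 = 3.
Column 1: 5×1×9×1×2×2 = 180, so the missing entry is 1620 ÷ 180 = 9.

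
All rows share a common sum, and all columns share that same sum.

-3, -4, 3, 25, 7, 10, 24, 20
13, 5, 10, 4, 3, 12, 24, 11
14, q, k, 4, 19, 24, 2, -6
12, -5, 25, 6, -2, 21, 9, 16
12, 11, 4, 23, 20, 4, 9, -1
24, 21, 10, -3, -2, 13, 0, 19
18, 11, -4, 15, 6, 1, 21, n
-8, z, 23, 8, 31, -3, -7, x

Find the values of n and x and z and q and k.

Rows 1 and 2 both sum to 82, so that's the common total.
The known cells in row 7 total 68, leaving 82 − 68 = 14 for the blank.
The known cells in column 8 total 73, leaving 82 − 73 = 9 for the blank.
The known cells in row 8 total 53, leaving 82 − 53 = 29 for the blank.
The known cells in column 2 total 68, leaving 82 − 68 = 14 for the blank.
The known cells in row 3 total 71, leaving 82 − 71 = 11 for the blank.

n = 14, x = 9, z = 29, q = 14, k = 11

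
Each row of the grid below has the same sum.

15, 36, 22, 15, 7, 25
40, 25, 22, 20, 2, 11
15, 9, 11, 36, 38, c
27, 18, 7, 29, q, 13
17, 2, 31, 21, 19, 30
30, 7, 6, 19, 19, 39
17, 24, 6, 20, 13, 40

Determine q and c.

The complete rows each total 120.
Row 4 is missing 120 − 94 = 26 (since 27 + 18 + 7 + 29 + 13 = 94).
Row 3 is missing 120 − 109 = 11 (since 15 + 9 + 11 + 36 + 38 = 109).

q = 26, c = 11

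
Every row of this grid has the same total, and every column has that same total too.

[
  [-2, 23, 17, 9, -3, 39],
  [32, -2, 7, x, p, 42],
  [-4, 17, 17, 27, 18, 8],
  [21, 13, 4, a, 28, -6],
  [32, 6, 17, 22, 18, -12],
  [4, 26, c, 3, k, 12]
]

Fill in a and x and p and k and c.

a = 23, x = -1, p = 5, k = 17, c = 21

Rows 1 and 3 both sum to 83, so that's the common total.
The known cells in row 4 total 60, leaving 83 − 60 = 23 for the blank.
The known cells in column 4 total 84, leaving 83 − 84 = -1 for the blank.
The known cells in row 2 total 78, leaving 83 − 78 = 5 for the blank.
The known cells in column 5 total 66, leaving 83 − 66 = 17 for the blank.
The known cells in row 6 total 62, leaving 83 − 62 = 21 for the blank.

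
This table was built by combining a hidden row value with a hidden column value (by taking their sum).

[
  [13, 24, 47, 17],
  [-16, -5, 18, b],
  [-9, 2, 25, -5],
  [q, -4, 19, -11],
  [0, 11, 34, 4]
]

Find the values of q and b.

q = -15, b = -12

The difference between any two rows is the same in every column — this is an addition table with the headers hidden.
Row 4 minus row 1 is 19 − 47 = -28, so its entry in column 1 is 13 + (-28) = -15.
Row 2 minus row 1 is 18 − 47 = -29, so its entry in column 4 is 17 + (-29) = -12.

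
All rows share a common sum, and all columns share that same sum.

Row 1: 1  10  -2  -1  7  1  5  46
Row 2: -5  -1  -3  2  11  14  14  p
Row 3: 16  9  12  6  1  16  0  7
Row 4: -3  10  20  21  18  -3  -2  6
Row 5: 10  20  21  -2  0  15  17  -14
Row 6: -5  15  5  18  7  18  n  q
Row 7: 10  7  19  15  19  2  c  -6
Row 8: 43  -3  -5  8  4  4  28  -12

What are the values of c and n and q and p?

Rows 1 and 3 both sum to 67, so that's the common total.
The known cells in row 7 total 66, leaving 67 − 66 = 1 for the blank.
The known cells in row 2 total 32, leaving 67 − 32 = 35 for the blank.
The known cells in column 7 total 63, leaving 67 − 63 = 4 for the blank.
The known cells in row 6 total 62, leaving 67 − 62 = 5 for the blank.

c = 1, n = 4, q = 5, p = 35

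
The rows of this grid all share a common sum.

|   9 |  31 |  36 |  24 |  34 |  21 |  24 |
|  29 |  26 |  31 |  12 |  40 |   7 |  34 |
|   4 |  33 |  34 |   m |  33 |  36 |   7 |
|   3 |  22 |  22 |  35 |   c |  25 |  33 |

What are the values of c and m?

c = 39, m = 32

Row 1 sums to 179 and so does row 2; that's the common total.
In row 4 the known cells total 140, leaving 179 − 140 = 39.
In row 3 the known cells total 147, leaving 179 − 147 = 32.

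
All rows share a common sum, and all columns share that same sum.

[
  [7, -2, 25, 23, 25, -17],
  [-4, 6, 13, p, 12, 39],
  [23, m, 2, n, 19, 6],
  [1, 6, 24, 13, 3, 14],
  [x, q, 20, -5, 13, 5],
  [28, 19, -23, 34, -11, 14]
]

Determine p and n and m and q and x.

p = -5, n = 1, m = 10, q = 22, x = 6

Rows 1 and 4 both sum to 61, so that's the common total.
The known cells in column 1 total 55, leaving 61 − 55 = 6 for the blank.
The known cells in row 5 total 39, leaving 61 − 39 = 22 for the blank.
The known cells in column 2 total 51, leaving 61 − 51 = 10 for the blank.
The known cells in row 3 total 60, leaving 61 − 60 = 1 for the blank.
The known cells in row 2 total 66, leaving 61 − 66 = -5 for the blank.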